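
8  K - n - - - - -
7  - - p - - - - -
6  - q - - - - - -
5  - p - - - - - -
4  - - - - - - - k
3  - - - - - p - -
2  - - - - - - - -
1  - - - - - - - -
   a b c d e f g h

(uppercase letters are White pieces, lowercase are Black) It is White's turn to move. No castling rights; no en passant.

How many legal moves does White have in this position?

0

White to move; king on a8.
In check: no.
Legal moves: none.
Count: 0.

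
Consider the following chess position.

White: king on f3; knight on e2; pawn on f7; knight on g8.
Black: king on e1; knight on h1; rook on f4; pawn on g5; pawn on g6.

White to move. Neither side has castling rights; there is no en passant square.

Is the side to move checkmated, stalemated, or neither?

White to move; white king on f3.
In check: yes, from the black rook on f4.
King squares — e2: own knight; f2: attacked by Ke1; g2: available; e3: available; g3: attacked by Nh1; e4: attacked by Rf4; f4: attacked by Pg5; g4: attacked by Rf4.
Legal moves for White: Ke3, Kg2, Nxf4.
White is in check but has 3 legal moves → neither.

neither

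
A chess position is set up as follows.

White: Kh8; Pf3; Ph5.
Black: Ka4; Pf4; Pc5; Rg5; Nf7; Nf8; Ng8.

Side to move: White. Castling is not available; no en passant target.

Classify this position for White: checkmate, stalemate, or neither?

White to move; white king on h8.
In check: yes, from the black knight on f7.
King squares — g7: attacked by Rg5; h7: attacked by Nf8; g8: attacked by Rg5.
Legal moves for White: none.
In check with no legal moves → checkmate.

checkmate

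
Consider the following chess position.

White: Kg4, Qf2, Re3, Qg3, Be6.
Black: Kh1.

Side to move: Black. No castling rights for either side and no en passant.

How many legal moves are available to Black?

Black to move; king on h1.
In check: no.
Legal moves: none.
Count: 0.

0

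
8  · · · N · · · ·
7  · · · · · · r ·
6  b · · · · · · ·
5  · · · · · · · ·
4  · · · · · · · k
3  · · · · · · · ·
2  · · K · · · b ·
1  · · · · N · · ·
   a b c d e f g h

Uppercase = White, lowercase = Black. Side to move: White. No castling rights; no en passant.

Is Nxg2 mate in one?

After Nxg2: black king on h4; in check: yes, from the white knight on g2.
Black has 6 legal replies: Kh5, Kg5, Kg4, Kh3, Kg3, Rxg2+.
In check but a legal move exists → not checkmate.

no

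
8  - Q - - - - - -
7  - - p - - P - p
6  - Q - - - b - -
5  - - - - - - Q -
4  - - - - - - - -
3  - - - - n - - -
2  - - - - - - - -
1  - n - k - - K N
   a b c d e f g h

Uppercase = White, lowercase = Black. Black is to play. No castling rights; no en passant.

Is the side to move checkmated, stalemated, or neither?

Black to move; black king on d1.
In check: no.
Legal moves for Black include: Bh8, Bd8, Bg7, Be7, Bxg5, Be5, Bd4, Bc3, Bb2, Ba1, Nf5, Nd5, Ng4, Nc4, Ng2, Nc2, Nf1, Ke2, ... (list truncated; more exist).
Black has legal moves and is not in check → neither.

neither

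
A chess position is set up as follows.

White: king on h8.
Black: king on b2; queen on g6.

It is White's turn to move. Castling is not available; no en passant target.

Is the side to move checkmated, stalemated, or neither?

White to move; white king on h8.
In check: no.
King squares — g7: attacked by Qg6; h7: attacked by Qg6; g8: attacked by Qg6.
Legal moves for White: none.
Not in check and no legal moves → stalemate.

stalemate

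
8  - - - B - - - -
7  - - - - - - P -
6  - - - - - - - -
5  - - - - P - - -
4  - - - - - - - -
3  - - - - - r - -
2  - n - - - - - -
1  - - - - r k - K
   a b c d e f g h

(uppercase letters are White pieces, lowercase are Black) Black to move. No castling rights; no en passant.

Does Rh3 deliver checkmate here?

After Rh3: white king on h1; in check: yes, from the black rook on h3.
King squares — g1: attacked by Kf1; g2: attacked by Kf1; h2: attacked by Rh3.
White has no legal moves → checkmate.

yes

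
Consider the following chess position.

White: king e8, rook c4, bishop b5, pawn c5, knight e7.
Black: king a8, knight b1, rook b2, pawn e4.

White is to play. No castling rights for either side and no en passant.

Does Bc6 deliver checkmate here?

no

After Bc6: black king on a8; in check: yes, from the white bishop on c6.
Black has 3 legal replies: Kb8, Ka7, Rb7.
In check but a legal move exists → not checkmate.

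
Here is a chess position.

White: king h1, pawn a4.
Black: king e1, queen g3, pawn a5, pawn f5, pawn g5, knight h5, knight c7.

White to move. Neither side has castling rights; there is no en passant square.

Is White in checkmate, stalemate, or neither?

stalemate

White to move; white king on h1.
In check: no.
King squares — g1: attacked by Qg3; g2: attacked by Qg3; h2: attacked by Qg3.
Legal moves for White: none.
Not in check and no legal moves → stalemate.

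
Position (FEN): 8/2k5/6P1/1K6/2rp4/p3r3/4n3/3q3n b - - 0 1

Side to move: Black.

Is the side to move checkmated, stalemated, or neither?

Black to move; black king on c7.
In check: no.
Legal moves for Black include: Kd8, Kc8, Kb8, Kd7, Kb7, Kd6, Rc6, Rc5+, Rb4+, Ra4, Rcc3, Rc2, Rc1, Re8, Re7, Re6, Re5+, Re4, ... (list truncated; more exist).
Black has legal moves and is not in check → neither.

neither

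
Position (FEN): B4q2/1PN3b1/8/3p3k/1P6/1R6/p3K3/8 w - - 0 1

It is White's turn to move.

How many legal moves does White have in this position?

White to move; king on e2.
In check: no.
Legal moves: Ne8, Ne6, Na6, Nxd5, Nb5, Rh3+, Rg3, Rf3, Re3, Rd3, Rc3, Ra3, Rb2, Rb1, Ke3, Kd3, Kd2, Ke1, Kd1, b8=Q, b8=R, b8=B, b8=N, b5.
Count: 24.

24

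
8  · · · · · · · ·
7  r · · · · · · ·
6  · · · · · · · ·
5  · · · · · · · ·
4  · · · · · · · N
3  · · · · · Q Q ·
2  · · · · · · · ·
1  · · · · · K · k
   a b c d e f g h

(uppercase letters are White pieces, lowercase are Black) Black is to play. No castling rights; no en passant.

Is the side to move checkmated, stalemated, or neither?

checkmate

Black to move; black king on h1.
In check: yes, from the white queen on f3.
King squares — g1: attacked by Kf1; g2: attacked by Kf1; h2: attacked by Qg3.
Legal moves for Black: none.
In check with no legal moves → checkmate.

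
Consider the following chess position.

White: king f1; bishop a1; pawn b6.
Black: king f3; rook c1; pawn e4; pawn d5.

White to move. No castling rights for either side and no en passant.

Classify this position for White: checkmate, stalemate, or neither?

checkmate

White to move; white king on f1.
In check: yes, from the black rook on c1.
King squares — e1: attacked by Rc1; g1: attacked by Rc1; e2: attacked by Kf3; f2: attacked by Kf3; g2: attacked by Kf3.
Legal moves for White: none.
In check with no legal moves → checkmate.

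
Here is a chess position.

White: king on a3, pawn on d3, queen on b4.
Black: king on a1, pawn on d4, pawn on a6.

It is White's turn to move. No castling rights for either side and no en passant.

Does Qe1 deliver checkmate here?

After Qe1: black king on a1; in check: yes, from the white queen on e1.
King squares — b1: attacked by Qe1; a2: attacked by Ka3; b2: attacked by Ka3.
Black has no legal moves → checkmate.

yes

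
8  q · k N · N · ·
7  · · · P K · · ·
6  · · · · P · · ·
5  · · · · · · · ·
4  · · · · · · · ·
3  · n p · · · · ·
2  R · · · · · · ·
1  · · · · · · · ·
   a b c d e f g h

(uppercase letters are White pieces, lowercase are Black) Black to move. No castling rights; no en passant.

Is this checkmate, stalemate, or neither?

neither

Black to move; black king on c8.
In check: yes, from the white pawn on d7.
King squares — b7: attacked by Nd8; c7: available; d7: attacked by Pe6; b8: available; d8: attacked by Ke7.
Legal moves for Black: Kb8, Kc7.
Black is in check but has 2 legal moves → neither.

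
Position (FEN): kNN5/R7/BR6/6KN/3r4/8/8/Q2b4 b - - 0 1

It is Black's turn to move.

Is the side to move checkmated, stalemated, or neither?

checkmate

Black to move; black king on a8.
In check: yes, from the white rook on a7.
King squares — a7: attacked by Nc8; b7: attacked by Ba6; b8: attacked by Rb6.
Legal moves for Black: none.
In check with no legal moves → checkmate.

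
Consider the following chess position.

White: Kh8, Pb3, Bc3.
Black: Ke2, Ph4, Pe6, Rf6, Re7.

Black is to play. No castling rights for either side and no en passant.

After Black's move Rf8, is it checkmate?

After Rf8: white king on h8; in check: yes, from the black rook on f8.
King squares — g7: attacked by Re7; h7: attacked by Re7; g8: attacked by Rf8.
White has no legal moves → checkmate.

yes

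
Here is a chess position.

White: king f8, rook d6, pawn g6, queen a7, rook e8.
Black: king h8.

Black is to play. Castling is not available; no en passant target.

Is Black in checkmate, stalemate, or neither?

stalemate

Black to move; black king on h8.
In check: no.
King squares — g7: attacked by Qa7; h7: attacked by Pg6; g8: attacked by Kf8.
Legal moves for Black: none.
Not in check and no legal moves → stalemate.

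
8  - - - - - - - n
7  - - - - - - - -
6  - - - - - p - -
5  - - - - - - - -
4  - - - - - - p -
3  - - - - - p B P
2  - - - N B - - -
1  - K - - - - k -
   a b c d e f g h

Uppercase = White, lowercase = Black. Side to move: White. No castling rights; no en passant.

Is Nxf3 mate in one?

After Nxf3: black king on g1; in check: yes, from the white knight on f3.
Black has 3 legal replies: Kg2, Kh1, gxf3.
In check but a legal move exists → not checkmate.

no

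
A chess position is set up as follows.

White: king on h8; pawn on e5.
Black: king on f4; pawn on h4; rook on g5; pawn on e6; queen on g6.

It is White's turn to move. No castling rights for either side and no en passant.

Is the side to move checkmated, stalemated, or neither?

White to move; white king on h8.
In check: no.
King squares — g7: attacked by Qg6; h7: attacked by Qg6; g8: attacked by Qg6.
Legal moves for White: none.
Not in check and no legal moves → stalemate.

stalemate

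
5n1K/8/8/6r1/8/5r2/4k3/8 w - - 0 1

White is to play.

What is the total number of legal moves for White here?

0

White to move; king on h8.
In check: no.
Legal moves: none.
Count: 0.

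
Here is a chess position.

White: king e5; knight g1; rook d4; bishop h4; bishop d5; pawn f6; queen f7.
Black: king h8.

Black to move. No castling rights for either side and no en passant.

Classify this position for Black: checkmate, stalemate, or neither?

Black to move; black king on h8.
In check: no.
King squares — g7: attacked by Pf6; h7: attacked by Qf7; g8: attacked by Qf7.
Legal moves for Black: none.
Not in check and no legal moves → stalemate.

stalemate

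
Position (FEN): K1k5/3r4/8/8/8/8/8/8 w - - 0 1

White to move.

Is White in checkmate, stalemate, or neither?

White to move; white king on a8.
In check: no.
King squares — a7: attacked by Rd7; b7: attacked by Rd7; b8: attacked by Kc8.
Legal moves for White: none.
Not in check and no legal moves → stalemate.

stalemate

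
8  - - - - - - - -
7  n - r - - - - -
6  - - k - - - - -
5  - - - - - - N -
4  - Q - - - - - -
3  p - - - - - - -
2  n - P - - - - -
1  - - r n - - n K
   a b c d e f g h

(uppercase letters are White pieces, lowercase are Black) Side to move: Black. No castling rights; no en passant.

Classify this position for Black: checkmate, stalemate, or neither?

Black to move; black king on c6.
In check: no.
Legal moves for Black include: Rc8, Rh7+, Rg7, Rf7, Re7, Rd7, Rb7, Nc8, Nb5, Kd7, Kd5, Nxb4, Nac3, Nh3, Nf3, Ne2, Ne3, Ndc3, ... (list truncated; more exist).
Black has legal moves and is not in check → neither.

neither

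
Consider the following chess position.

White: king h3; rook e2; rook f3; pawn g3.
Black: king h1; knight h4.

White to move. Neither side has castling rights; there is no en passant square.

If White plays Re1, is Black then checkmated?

After Re1: black king on h1; in check: yes, from the white rook on e1.
King squares — g1: attacked by Re1; g2: attacked by Kh3; h2: attacked by Kh3.
Black has no legal moves → checkmate.

yes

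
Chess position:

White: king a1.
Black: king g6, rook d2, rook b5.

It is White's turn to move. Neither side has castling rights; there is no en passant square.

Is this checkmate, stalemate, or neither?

stalemate

White to move; white king on a1.
In check: no.
King squares — b1: attacked by Rb5; a2: attacked by Rd2; b2: attacked by Rd2.
Legal moves for White: none.
Not in check and no legal moves → stalemate.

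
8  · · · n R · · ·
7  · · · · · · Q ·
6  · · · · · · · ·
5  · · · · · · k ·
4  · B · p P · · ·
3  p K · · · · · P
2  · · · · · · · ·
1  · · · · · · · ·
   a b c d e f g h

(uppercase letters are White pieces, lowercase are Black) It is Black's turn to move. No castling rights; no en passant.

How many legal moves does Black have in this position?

3

Black to move; king on g5.
In check: yes, from the white queen on g7.
Legal moves: Kh5, Kh4, Kf4.
Count: 3.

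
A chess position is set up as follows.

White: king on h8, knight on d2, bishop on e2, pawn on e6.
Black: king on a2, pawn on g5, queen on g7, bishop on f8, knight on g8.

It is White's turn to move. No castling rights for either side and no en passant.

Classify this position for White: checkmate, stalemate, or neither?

checkmate

White to move; white king on h8.
In check: yes, from the black queen on g7.
King squares — g7: attacked by Bf8; h7: attacked by Qg7; g8: attacked by Qg7.
Legal moves for White: none.
In check with no legal moves → checkmate.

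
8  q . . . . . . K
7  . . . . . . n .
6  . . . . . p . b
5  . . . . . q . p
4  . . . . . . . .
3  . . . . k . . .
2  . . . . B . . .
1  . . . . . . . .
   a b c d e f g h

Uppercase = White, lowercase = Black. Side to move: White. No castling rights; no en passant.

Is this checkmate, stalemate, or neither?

White to move; white king on h8.
In check: yes, from the black queen on a8.
King squares — g7: attacked by Bh6; h7: attacked by Qf5; g8: attacked by Qa8.
Legal moves for White: none.
In check with no legal moves → checkmate.

checkmate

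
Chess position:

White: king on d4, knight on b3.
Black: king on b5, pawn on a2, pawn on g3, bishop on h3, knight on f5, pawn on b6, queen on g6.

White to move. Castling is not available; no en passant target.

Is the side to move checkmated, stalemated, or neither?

White to move; white king on d4.
In check: yes, from the black knight on f5.
King squares — c3: available; d3: available; e3: attacked by Nf5; c4: attacked by Kb5; e4: available; c5: attacked by Kb5; d5: available; e5: available.
Legal moves for White: Ke5, Kd5, Ke4, Kd3, Kc3.
White is in check but has 5 legal moves → neither.

neither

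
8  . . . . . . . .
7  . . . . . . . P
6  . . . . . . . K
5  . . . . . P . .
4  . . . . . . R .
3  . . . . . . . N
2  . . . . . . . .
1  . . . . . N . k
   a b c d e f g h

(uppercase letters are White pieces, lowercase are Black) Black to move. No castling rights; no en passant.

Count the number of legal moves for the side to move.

0

Black to move; king on h1.
In check: no.
Legal moves: none.
Count: 0.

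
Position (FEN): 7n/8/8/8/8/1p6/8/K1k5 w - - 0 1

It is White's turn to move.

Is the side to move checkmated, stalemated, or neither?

stalemate

White to move; white king on a1.
In check: no.
King squares — b1: attacked by Kc1; a2: attacked by Pb3; b2: attacked by Kc1.
Legal moves for White: none.
Not in check and no legal moves → stalemate.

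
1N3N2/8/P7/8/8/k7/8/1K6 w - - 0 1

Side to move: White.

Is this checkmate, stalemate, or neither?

neither

White to move; white king on b1.
In check: no.
Legal moves for White: Nh7, Nfd7, Ng6, Ne6, Nbd7, Nc6, Kc2, Kc1, Ka1, a7.
White has 10 legal moves and is not in check → neither.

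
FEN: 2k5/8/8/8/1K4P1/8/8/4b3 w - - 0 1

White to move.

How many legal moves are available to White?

6

White to move; king on b4.
In check: yes, from the black bishop on e1.
Legal moves: Kc5, Kb5, Kc4, Ka4, Kb3, Ka3.
Count: 6.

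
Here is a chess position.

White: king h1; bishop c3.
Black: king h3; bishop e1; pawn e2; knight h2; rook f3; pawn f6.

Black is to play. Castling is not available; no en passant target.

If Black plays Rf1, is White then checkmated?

After Rf1: white king on h1; in check: yes, from the black rook on f1.
King squares — g1: attacked by Rf1; g2: attacked by Kh3; h2: attacked by Kh3.
White has no legal moves → checkmate.

yes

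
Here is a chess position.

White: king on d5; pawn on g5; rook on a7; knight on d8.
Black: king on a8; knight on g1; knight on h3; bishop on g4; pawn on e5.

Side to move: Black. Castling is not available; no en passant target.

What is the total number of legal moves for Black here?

2

Black to move; king on a8.
In check: yes, from the white rook on a7.
Legal moves: Kb8, Kxa7.
Count: 2.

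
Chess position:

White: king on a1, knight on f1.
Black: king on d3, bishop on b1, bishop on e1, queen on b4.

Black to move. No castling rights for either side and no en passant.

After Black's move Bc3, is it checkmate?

yes

After Bc3: white king on a1; in check: yes, from the black bishop on c3.
King squares — b1: attacked by Qb4; a2: attacked by Bb1; b2: attacked by Bc3.
White has no legal moves → checkmate.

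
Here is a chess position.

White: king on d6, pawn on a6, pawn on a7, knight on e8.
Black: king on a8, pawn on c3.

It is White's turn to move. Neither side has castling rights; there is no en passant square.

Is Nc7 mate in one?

no

After Nc7: black king on a8; in check: yes, from the white knight on c7.
Black has 1 legal reply: Kxa7.
In check but a legal move exists → not checkmate.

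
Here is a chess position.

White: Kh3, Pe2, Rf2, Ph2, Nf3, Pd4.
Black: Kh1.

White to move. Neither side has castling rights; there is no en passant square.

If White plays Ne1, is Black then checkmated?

no

After Ne1: black king on h1; in check: no.
Black is not in check, so this cannot be checkmate.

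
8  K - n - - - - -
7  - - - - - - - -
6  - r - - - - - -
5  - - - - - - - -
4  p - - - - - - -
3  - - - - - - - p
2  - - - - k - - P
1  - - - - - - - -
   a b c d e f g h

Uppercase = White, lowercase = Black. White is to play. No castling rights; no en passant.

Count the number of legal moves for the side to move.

White to move; king on a8.
In check: no.
Legal moves: none.
Count: 0.

0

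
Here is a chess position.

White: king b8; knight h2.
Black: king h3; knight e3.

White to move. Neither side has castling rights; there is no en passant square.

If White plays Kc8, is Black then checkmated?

no

After Kc8: black king on h3; in check: no.
Black is not in check, so this cannot be checkmate.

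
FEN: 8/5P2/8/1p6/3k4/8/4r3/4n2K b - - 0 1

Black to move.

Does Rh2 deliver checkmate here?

After Rh2: white king on h1; in check: yes, from the black rook on h2.
White has 2 legal replies: Kxh2, Kg1.
In check but a legal move exists → not checkmate.

no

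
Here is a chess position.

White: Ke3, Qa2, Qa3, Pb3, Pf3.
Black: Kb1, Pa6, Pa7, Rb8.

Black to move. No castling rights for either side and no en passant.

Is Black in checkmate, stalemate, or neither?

checkmate

Black to move; black king on b1.
In check: yes, from the white queen on a2.
King squares — a1: attacked by Qa2; c1: attacked by Qa3; a2: attacked by Qa3; b2: attacked by Qa2; c2: attacked by Qa2.
Legal moves for Black: none.
In check with no legal moves → checkmate.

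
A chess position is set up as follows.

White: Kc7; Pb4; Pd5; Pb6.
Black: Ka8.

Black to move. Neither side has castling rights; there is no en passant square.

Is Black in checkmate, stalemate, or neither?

stalemate

Black to move; black king on a8.
In check: no.
King squares — a7: attacked by Pb6; b7: attacked by Kc7; b8: attacked by Kc7.
Legal moves for Black: none.
Not in check and no legal moves → stalemate.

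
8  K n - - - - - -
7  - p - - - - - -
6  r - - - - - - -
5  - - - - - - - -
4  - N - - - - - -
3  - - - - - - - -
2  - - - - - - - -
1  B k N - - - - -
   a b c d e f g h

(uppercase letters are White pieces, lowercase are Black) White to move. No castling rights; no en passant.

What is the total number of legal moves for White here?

White to move; king on a8.
In check: yes, from the black rook on a6.
Legal moves: Kxb8, Kxb7, Nxa6.
Count: 3.

3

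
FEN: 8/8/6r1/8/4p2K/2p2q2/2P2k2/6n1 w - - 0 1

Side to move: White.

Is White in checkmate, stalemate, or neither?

White to move; white king on h4.
In check: no.
King squares — g3: attacked by Kf2; h3: attacked by Ng1; g4: attacked by Qf3; g5: attacked by Rg6; h5: attacked by Qf3.
Legal moves for White: none.
Not in check and no legal moves → stalemate.

stalemate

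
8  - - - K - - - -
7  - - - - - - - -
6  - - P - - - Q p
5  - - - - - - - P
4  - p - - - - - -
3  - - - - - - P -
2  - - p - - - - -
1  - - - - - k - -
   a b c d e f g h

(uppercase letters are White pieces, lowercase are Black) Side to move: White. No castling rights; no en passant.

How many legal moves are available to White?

22

White to move; king on d8.
In check: no.
Legal moves: Ke8, Kc8, Ke7, Kd7, Kc7, Qg8, Qe8, Qh7, Qg7, Qf7+, Qxh6, Qf6+, Qe6, Qd6, Qg5, Qf5+, Qg4, Qe4, Qd3+, Qxc2, c7, g4.
Count: 22.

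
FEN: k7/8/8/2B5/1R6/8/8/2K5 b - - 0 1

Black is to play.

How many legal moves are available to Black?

Black to move; king on a8.
In check: no.
Legal moves: none.
Count: 0.

0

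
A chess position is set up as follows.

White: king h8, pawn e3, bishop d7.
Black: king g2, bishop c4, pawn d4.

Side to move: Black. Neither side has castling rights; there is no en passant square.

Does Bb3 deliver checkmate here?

After Bb3: white king on h8; in check: no.
White is not in check, so this cannot be checkmate.

no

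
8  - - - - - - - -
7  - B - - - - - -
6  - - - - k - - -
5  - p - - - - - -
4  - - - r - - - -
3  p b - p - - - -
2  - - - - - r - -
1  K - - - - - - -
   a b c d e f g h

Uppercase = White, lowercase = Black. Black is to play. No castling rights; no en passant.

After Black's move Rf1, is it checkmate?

After Rf1: white king on a1; in check: yes, from the black rook on f1.
King squares — b1: attacked by Rf1; a2: attacked by Bb3; b2: attacked by Pa3.
White has no legal moves → checkmate.

yes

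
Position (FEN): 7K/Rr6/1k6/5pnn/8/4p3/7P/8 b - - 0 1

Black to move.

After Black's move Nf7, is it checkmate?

no

After Nf7: white king on h8; in check: yes, from the black knight on f7.
White has 2 legal replies: Kg8, Kh7.
In check but a legal move exists → not checkmate.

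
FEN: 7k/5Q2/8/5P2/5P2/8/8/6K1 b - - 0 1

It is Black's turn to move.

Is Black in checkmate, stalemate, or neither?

Black to move; black king on h8.
In check: no.
King squares — g7: attacked by Qf7; h7: attacked by Qf7; g8: attacked by Qf7.
Legal moves for Black: none.
Not in check and no legal moves → stalemate.

stalemate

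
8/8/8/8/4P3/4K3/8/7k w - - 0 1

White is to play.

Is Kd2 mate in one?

After Kd2: black king on h1; in check: no.
Black is not in check, so this cannot be checkmate.

no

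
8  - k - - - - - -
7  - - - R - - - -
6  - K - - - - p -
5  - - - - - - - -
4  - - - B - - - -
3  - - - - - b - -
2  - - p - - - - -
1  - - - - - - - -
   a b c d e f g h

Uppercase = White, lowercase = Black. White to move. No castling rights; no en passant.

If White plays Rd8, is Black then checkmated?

yes

After Rd8: black king on b8; in check: yes, from the white rook on d8.
King squares — a7: attacked by Kb6; b7: attacked by Kb6; c7: attacked by Kb6; a8: attacked by Rd8; c8: attacked by Rd8.
Black has no legal moves → checkmate.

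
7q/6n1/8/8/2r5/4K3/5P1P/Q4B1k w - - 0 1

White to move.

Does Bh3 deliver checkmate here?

After Bh3: black king on h1; in check: yes, from the white queen on a1.
Black has 2 legal replies: Kxh2, Rc1.
In check but a legal move exists → not checkmate.

no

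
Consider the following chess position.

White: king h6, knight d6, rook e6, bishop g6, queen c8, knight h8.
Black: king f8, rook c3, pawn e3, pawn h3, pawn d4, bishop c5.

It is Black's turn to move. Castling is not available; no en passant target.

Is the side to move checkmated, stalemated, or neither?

checkmate

Black to move; black king on f8.
In check: yes, from the white queen on c8.
King squares — e7: attacked by Re6; f7: attacked by Nd6; g7: attacked by Kh6; e8: attacked by Nd6; g8: attacked by Qc8.
Legal moves for Black: none.
In check with no legal moves → checkmate.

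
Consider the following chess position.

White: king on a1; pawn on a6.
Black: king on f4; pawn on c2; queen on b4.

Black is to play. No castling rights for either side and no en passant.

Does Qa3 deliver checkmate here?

yes

After Qa3: white king on a1; in check: yes, from the black queen on a3.
King squares — b1: attacked by Pc2; a2: attacked by Qa3; b2: attacked by Qa3.
White has no legal moves → checkmate.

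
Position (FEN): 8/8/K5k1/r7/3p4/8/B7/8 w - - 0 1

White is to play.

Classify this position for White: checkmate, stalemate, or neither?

White to move; white king on a6.
In check: yes, from the black rook on a5.
Legal moves for White: Kb7, Kb6, Kxa5.
White is in check but has 3 legal moves → neither.

neither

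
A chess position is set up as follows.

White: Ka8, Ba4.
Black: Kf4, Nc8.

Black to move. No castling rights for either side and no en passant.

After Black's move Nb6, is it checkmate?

After Nb6: white king on a8; in check: yes, from the black knight on b6.
White has 3 legal replies: Kb8, Kb7, Ka7.
In check but a legal move exists → not checkmate.

no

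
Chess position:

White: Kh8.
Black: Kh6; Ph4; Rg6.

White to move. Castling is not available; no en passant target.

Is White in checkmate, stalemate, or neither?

White to move; white king on h8.
In check: no.
King squares — g7: attacked by Rg6; h7: attacked by Kh6; g8: attacked by Rg6.
Legal moves for White: none.
Not in check and no legal moves → stalemate.

stalemate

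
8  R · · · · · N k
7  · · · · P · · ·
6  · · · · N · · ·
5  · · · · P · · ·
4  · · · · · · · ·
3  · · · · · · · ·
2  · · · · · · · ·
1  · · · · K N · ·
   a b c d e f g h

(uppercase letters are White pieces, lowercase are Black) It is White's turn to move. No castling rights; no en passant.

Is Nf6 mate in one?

yes

After Nf6: black king on h8; in check: yes, from the white rook on a8.
King squares — g7: attacked by Ne6; h7: attacked by Nf6; g8: attacked by Nf6.
Black has no legal moves → checkmate.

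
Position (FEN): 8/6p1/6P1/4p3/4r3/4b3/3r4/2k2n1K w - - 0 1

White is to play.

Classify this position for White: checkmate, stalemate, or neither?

stalemate

White to move; white king on h1.
In check: no.
King squares — g1: attacked by Be3; g2: attacked by Rd2; h2: attacked by Nf1.
Legal moves for White: none.
Not in check and no legal moves → stalemate.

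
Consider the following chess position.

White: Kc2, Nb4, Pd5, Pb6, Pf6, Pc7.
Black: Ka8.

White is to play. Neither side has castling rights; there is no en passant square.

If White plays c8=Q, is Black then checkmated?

After c8=Q: black king on a8; in check: yes, from the white queen on c8.
King squares — a7: attacked by Pb6; b7: attacked by Qc8; b8: attacked by Qc8.
Black has no legal moves → checkmate.

yes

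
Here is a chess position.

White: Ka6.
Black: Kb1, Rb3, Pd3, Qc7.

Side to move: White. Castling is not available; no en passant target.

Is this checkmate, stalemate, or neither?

stalemate

White to move; white king on a6.
In check: no.
King squares — a5: attacked by Qc7; b5: attacked by Rb3; b6: attacked by Rb3; a7: attacked by Qc7; b7: attacked by Rb3.
Legal moves for White: none.
Not in check and no legal moves → stalemate.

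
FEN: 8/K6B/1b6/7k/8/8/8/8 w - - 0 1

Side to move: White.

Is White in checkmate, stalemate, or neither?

neither

White to move; white king on a7.
In check: yes, from the black bishop on b6.
Legal moves for White: Kb8, Ka8, Kb7, Kxb6, Ka6.
White is in check but has 5 legal moves → neither.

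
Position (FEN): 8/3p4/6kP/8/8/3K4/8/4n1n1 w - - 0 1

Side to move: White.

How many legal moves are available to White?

6

White to move; king on d3.
In check: yes, from the black knight on e1.
Legal moves: Ke4, Kd4, Kc4, Ke3, Kc3, Kd2.
Count: 6.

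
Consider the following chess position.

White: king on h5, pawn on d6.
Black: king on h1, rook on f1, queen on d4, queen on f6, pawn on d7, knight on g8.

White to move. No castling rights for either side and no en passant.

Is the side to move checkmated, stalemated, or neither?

stalemate

White to move; white king on h5.
In check: no.
King squares — g4: attacked by Qd4; h4: attacked by Qd4; g5: attacked by Qf6; g6: attacked by Qf6; h6: attacked by Qf6.
Legal moves for White: none.
Not in check and no legal moves → stalemate.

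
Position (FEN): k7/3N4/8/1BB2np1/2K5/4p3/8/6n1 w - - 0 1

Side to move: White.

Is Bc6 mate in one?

yes

After Bc6: black king on a8; in check: yes, from the white bishop on c6.
King squares — a7: attacked by Bc5; b7: attacked by Bc6; b8: attacked by Nd7.
Black has no legal moves → checkmate.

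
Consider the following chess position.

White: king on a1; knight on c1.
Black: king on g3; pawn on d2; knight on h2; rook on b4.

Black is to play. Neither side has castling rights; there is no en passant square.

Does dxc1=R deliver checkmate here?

no

After dxc1=R: white king on a1; in check: yes, from the black rook on c1.
White has 1 legal reply: Ka2.
In check but a legal move exists → not checkmate.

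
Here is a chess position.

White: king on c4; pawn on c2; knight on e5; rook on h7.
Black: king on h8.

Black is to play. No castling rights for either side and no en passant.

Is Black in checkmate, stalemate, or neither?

neither

Black to move; black king on h8.
In check: yes, from the white rook on h7.
Legal moves for Black: Kg8, Kxh7.
Black is in check but has 2 legal moves → neither.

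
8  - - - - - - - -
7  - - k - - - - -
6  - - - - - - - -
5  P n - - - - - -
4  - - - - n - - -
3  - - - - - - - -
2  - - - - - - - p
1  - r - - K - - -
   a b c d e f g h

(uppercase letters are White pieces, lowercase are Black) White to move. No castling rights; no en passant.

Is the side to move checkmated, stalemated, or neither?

White to move; white king on e1.
In check: yes, from the black rook on b1.
King squares — d1: attacked by Rb1; f1: attacked by Rb1; d2: attacked by Ne4; e2: available; f2: attacked by Ne4.
Legal moves for White: Ke2.
White is in check but has 1 legal move → neither.

neither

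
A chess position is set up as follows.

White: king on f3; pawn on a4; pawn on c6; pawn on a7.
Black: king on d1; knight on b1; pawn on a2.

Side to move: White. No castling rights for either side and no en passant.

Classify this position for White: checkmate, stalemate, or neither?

White to move; white king on f3.
In check: no.
Legal moves for White: Kg4, Kf4, Ke4, Kg3, Ke3, Kg2, Kf2, a8=Q, a8=R, a8=B, a8=N, c7, a5.
White has 13 legal moves and is not in check → neither.

neither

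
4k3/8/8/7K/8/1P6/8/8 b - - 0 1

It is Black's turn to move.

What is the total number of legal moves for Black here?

Black to move; king on e8.
In check: no.
Legal moves: Kf8, Kd8, Kf7, Ke7, Kd7.
Count: 5.

5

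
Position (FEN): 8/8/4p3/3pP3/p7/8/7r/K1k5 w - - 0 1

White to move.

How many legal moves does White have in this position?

0

White to move; king on a1.
In check: no.
Legal moves: none.
Count: 0.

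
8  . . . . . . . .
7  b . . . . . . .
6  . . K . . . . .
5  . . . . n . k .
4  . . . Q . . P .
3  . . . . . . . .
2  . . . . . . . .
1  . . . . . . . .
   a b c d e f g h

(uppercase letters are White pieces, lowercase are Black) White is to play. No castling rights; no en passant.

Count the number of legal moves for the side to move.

6

White to move; king on c6.
In check: yes, from the black knight on e5.
Legal moves: Kc7, Kb7, Kd6, Kd5, Kb5, Qxe5+.
Count: 6.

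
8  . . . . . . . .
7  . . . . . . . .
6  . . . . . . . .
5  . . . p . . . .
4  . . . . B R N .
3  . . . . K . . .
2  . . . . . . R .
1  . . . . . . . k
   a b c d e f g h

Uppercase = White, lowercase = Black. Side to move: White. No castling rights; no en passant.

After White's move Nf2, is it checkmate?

After Nf2: black king on h1; in check: yes, from the white knight on f2.
King squares — g1: attacked by Rg2; g2: attacked by Be4; h2: attacked by Rg2.
Black has no legal moves → checkmate.

yes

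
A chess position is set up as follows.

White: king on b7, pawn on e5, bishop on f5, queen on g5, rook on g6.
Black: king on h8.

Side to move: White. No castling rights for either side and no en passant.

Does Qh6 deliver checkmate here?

After Qh6: black king on h8; in check: yes, from the white queen on h6.
King squares — g7: attacked by Rg6; h7: attacked by Qh6; g8: attacked by Rg6.
Black has no legal moves → checkmate.

yes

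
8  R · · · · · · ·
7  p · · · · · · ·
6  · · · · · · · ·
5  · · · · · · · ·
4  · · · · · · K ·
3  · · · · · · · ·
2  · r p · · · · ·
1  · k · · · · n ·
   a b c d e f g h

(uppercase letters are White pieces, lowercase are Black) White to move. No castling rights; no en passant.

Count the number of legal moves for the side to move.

White to move; king on g4.
In check: no.
Legal moves: Rh8, Rg8, Rf8, Re8, Rd8, Rc8, Rb8, Rxa7, Kh5, Kg5, Kf5, Kh4, Kf4, Kg3.
Count: 14.

14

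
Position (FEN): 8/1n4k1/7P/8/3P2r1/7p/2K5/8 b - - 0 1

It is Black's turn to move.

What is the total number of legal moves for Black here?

Black to move; king on g7.
In check: yes, from the white pawn on h6.
Legal moves: Kh8, Kg8, Kf8, Kh7, Kf7, Kxh6, Kg6, Kf6.
Count: 8.

8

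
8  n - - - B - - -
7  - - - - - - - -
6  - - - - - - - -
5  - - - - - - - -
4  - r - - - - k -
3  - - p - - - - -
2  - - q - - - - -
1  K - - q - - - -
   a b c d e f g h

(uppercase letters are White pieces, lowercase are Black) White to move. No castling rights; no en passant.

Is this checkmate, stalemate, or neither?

checkmate

White to move; white king on a1.
In check: yes, from the black queen on d1.
King squares — b1: attacked by Qd1; a2: attacked by Qc2; b2: attacked by Qc2.
Legal moves for White: none.
In check with no legal moves → checkmate.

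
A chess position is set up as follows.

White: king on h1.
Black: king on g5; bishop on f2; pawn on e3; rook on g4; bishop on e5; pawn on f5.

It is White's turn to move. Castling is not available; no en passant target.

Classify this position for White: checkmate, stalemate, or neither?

White to move; white king on h1.
In check: no.
King squares — g1: attacked by Bf2; g2: attacked by Rg4; h2: attacked by Be5.
Legal moves for White: none.
Not in check and no legal moves → stalemate.

stalemate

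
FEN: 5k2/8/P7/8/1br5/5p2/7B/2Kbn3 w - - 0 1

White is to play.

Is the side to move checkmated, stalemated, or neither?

White to move; white king on c1.
In check: yes, from the black rook on c4.
King squares — b1: available; d1: available; b2: available; c2: attacked by Bd1; d2: attacked by Bb4.
Legal moves for White: Kb2, Kxd1, Kb1.
White is in check but has 3 legal moves → neither.

neither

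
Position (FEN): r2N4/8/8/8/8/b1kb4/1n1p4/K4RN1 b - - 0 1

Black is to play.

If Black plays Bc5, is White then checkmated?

yes

After Bc5: white king on a1; in check: yes, from the black rook on a8.
King squares — b1: attacked by Bd3; a2: attacked by Ra8; b2: attacked by Kc3.
White has no legal moves → checkmate.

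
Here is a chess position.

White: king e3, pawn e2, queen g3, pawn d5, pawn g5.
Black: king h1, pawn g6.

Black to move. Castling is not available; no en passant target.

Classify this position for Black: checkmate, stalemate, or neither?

Black to move; black king on h1.
In check: no.
King squares — g1: attacked by Qg3; g2: attacked by Qg3; h2: attacked by Qg3.
Legal moves for Black: none.
Not in check and no legal moves → stalemate.

stalemate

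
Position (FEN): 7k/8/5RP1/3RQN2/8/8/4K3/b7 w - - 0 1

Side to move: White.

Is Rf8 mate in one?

yes

After Rf8: black king on h8; in check: yes, from the white queen on e5 and the white rook on f8.
King squares — g7: attacked by Qe5; h7: attacked by Pg6; g8: attacked by Rf8.
Black has no legal moves → checkmate.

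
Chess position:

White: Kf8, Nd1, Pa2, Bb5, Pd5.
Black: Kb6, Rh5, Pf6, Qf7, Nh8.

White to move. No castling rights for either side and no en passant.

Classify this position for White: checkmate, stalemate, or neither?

checkmate

White to move; white king on f8.
In check: yes, from the black queen on f7.
King squares — e7: attacked by Qf7; f7: attacked by Nh8; g7: attacked by Qf7; e8: attacked by Qf7; g8: attacked by Qf7.
Legal moves for White: none.
In check with no legal moves → checkmate.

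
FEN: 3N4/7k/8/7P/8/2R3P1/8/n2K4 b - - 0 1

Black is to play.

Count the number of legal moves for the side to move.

6

Black to move; king on h7.
In check: no.
Legal moves: Kh8, Kg8, Kg7, Kh6, Nb3, Nc2.
Count: 6.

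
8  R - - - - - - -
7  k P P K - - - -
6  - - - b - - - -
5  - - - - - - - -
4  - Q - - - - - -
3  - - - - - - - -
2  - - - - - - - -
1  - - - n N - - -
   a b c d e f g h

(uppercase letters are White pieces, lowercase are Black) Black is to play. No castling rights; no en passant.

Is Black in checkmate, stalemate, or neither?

Black to move; black king on a7.
In check: yes, from the white rook on a8.
King squares — a6: attacked by Ra8; b6: attacked by Qb4; b7: attacked by Qb4; a8: attacked by Pb7; b8: attacked by Pc7.
Legal moves for Black: none.
In check with no legal moves → checkmate.

checkmate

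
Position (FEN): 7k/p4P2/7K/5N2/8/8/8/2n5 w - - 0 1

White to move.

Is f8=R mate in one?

yes

After f8=R: black king on h8; in check: yes, from the white rook on f8.
King squares — g7: attacked by Nf5; h7: attacked by Kh6; g8: attacked by Rf8.
Black has no legal moves → checkmate.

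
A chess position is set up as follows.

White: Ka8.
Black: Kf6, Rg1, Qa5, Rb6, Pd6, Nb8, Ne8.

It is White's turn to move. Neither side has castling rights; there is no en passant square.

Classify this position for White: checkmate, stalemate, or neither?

checkmate

White to move; white king on a8.
In check: yes, from the black queen on a5.
King squares — a7: attacked by Qa5; b7: attacked by Rb6; b8: attacked by Rb6.
Legal moves for White: none.
In check with no legal moves → checkmate.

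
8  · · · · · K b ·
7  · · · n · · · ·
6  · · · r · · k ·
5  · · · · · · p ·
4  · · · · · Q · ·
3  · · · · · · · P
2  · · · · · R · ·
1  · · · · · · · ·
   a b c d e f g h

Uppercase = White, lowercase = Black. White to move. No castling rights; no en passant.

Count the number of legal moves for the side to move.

3

White to move; king on f8.
In check: yes, from the black knight on d7.
Legal moves: Kxg8, Ke8, Ke7.
Count: 3.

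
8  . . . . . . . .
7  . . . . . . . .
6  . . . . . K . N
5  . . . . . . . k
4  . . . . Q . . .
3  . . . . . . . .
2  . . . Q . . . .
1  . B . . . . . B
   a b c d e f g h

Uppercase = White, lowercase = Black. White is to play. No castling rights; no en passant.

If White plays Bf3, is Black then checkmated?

After Bf3: black king on h5; in check: yes, from the white bishop on f3.
King squares — g4: attacked by Bf3; h4: attacked by Qe4; g5: attacked by Qd2; g6: attacked by Qe4; h6: attacked by Qd2.
Black has no legal moves → checkmate.

yes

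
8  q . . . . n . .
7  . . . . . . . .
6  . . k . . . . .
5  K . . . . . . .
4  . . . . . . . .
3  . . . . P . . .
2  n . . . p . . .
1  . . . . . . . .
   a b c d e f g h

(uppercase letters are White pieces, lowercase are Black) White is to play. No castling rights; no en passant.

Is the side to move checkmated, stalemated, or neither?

White to move; white king on a5.
In check: yes, from the black queen on a8.
King squares — a4: attacked by Qa8; b4: attacked by Na2; b5: attacked by Kc6; a6: attacked by Qa8; b6: attacked by Kc6.
Legal moves for White: none.
In check with no legal moves → checkmate.

checkmate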